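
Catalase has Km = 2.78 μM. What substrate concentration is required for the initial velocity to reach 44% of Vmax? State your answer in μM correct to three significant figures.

v/Vmax = [S]/(Km+[S]) = 0.44, so [S] = Km·0.44/(1 − 0.44) = 2.78 × 0.7857.
[S] = 2.18 μM.

2.18 μM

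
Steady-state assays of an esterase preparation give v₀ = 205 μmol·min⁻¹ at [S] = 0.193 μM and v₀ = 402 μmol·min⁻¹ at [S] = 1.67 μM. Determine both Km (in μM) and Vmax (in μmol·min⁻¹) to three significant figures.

In reciprocal form, 1/v = (Km/Vmax)·(1/[S]) + 1/Vmax. The two points give (1/[S], 1/v) = (5.181, 0.004878) and (0.5988, 0.002488).
Slope = (0.004878 − 0.002488)/(5.181 − 0.5988) = 0.0005217; intercept = 0.004878 − 0.0005217×5.181 = 0.002175.
Vmax = 1/intercept = 460 μmol·min⁻¹; Km = slope × Vmax = 0.0005217 × 460 = 0.240 μM.

Km = 0.240 μM; Vmax = 460 μmol·min⁻¹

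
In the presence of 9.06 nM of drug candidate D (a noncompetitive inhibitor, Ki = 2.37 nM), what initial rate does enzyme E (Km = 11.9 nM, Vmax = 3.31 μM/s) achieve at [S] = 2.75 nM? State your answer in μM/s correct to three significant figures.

α = 1 + [I]/Ki = 1 + 9.06/2.37 = 4.823.
For a noncompetitive inhibitor, Vmax is reduced to Vmax/α while Km is unchanged: Km,app = 11.9 nM, Vmax,app = 0.686 μM/s.
v = Vmax,app·[S]/(Km,app + [S]) = 0.686 × 2.75/(11.9 + 2.75) = 0.129 μM/s.

0.129 μM/s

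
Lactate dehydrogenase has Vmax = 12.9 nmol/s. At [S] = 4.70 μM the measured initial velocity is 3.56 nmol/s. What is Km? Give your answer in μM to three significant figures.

12.3 μM

From v = Vmax[S]/(Km+[S]), Km = [S](Vmax − v)/v.
Km = 4.70 × (12.9 − 3.56) / 3.56 = 43.90/3.56 = 12.3 μM.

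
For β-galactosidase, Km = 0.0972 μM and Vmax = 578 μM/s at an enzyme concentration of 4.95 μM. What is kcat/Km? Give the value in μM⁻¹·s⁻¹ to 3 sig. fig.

1200 μM⁻¹·s⁻¹

kcat = Vmax/[E]total = 578/4.95 = 117 s⁻¹.
kcat/Km = 117/0.0972 = 1200 μM⁻¹·s⁻¹.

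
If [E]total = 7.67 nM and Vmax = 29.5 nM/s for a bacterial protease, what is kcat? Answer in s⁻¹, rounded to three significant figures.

3.85 s⁻¹

kcat = Vmax/[E]total = 29.5 nM/s / 7.67 nM = 3.85 s⁻¹.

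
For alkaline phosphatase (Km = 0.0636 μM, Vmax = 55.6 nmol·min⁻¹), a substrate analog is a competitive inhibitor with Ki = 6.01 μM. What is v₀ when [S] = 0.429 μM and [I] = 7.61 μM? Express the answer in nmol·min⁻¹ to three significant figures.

41.6 nmol·min⁻¹

α = 1 + [I]/Ki = 1 + 7.61/6.01 = 2.266.
For a competitive inhibitor, Vmax is unchanged and the apparent Km becomes α·Km: Km,app = 0.144 μM, Vmax,app = 55.6 nmol·min⁻¹.
v = Vmax,app·[S]/(Km,app + [S]) = 55.6 × 0.429/(0.144 + 0.429) = 41.6 nmol·min⁻¹.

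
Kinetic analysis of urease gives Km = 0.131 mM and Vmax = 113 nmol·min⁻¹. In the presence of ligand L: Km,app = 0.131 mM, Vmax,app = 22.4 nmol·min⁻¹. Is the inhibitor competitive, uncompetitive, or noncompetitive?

noncompetitive

Vmax decreases (113 → 22.4 nmol·min⁻¹) while Km is unchanged — pure noncompetitive inhibition.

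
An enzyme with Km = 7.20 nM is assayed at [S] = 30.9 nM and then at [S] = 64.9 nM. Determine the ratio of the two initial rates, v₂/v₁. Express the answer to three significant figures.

The fractional saturations are [S]/(Km+[S]) = 30.9/38.10 = 0.8110 and 64.9/72.10 = 0.9001.
v₂/v₁ is just their ratio: 0.9001/0.8110 = 1.11.

1.11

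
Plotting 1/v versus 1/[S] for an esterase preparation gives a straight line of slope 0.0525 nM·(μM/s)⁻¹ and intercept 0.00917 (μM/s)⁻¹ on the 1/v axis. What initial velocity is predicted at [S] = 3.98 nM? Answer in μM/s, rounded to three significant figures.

44.7 μM/s

The y-intercept is 1/Vmax, so Vmax = 1/0.00917 = 109 μM/s.
The slope is Km/Vmax, so Km = 0.0525 × 109 = 5.73 nM.
Then v = 109 × 3.98/(5.73 + 3.98) = 44.7 μM/s.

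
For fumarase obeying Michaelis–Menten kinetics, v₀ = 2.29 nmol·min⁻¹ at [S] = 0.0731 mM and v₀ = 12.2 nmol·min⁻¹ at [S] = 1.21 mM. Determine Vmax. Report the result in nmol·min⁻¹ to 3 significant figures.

From v = Vmax[S]/(Km+[S]), each point gives Vmax = v(Km+[S])/[S].
Equating: 2.29(Km+0.0731)/0.0731 = 12.2(Km+1.21)/1.21.
31.33·Km + 2.29 = 10.08·Km + 12.2, so (31.33 − 10.08)·Km = 12.2 − 2.29.
Km = 9.910/21.24 = 0.466 mM; then Vmax = 2.29(0.466+0.0731)/0.0731 = 16.9 nmol·min⁻¹.

16.9 nmol·min⁻¹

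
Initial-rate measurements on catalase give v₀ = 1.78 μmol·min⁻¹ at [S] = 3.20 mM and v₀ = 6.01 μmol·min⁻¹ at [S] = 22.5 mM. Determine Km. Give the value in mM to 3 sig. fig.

In reciprocal form, 1/v = (Km/Vmax)·(1/[S]) + 1/Vmax. The two points give (1/[S], 1/v) = (0.3125, 0.5618) and (0.04444, 0.1664).
Slope = (0.5618 − 0.1664)/(0.3125 − 0.04444) = 1.475; intercept = 0.5618 − 1.475×0.3125 = 0.1008.
Vmax = 1/intercept = 9.92 μmol·min⁻¹; Km = slope × Vmax = 1.475 × 9.92 = 14.6 mM.

14.6 mM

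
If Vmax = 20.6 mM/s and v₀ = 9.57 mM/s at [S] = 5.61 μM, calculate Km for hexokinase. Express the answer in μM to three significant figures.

6.47 μM

v/Vmax = 9.57/20.6 = 0.4646 = [S]/(Km+[S]).
So Km + [S] = [S]/0.4646 = 12.08 μM, giving Km = 12.08 − 5.61 = 6.47 μM.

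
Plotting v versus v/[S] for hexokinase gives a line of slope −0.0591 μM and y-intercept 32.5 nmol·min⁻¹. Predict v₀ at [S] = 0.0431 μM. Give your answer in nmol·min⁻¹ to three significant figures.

In the Eadie–Hofstee form v = Vmax − Km·(v/[S]), the slope is −Km and the intercept is Vmax, so Km = 0.0591 μM and Vmax = 32.5 nmol·min⁻¹.
v = 32.5 × 0.0431/(0.0591 + 0.0431) = 13.7 nmol·min⁻¹.

13.7 nmol·min⁻¹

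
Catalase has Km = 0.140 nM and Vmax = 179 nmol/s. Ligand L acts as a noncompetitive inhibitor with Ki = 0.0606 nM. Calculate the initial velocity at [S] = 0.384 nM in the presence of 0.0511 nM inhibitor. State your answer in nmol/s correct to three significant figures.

71.2 nmol/s

With α = 1 + [I]/Ki = 1 + 0.0511/0.0606 = 1.843, the noncompetitive rate law is v = (Vmax/α)·[S] / (Km + [S]).
v = (179/1.843)×0.384 / (0.140 + 0.384) = 37.29/0.5240 = 71.2 nmol/s.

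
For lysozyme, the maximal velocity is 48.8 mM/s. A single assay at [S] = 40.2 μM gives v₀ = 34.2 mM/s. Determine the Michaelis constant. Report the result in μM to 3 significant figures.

From v = Vmax[S]/(Km+[S]), Km = [S](Vmax − v)/v.
Km = 40.2 × (48.8 − 34.2) / 34.2 = 586.9/34.2 = 17.2 μM.

17.2 μM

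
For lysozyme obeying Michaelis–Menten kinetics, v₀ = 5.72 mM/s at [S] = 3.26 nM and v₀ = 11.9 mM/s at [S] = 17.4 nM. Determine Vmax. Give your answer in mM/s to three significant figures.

From v = Vmax[S]/(Km+[S]), each point gives Vmax = v(Km+[S])/[S].
Equating: 5.72(Km+3.26)/3.26 = 11.9(Km+17.4)/17.4.
1.755·Km + 5.72 = 0.6839·Km + 11.9, so (1.755 − 0.6839)·Km = 11.9 − 5.72.
Km = 6.180/1.071 = 5.77 nM; then Vmax = 5.72(5.77+3.26)/3.26 = 15.8 mM/s.

15.8 mM/s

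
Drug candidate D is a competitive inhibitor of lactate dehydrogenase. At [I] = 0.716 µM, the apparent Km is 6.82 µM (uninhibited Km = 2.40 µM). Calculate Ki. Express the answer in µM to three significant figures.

0.389 µM

Competitive: Km,app = α·Km with α = 1 + [I]/Ki.
α = Km,app/Km = 6.82/2.40 = 2.842.
Ki = [I]/(α − 1) = 0.716/1.842 = 0.389 µM.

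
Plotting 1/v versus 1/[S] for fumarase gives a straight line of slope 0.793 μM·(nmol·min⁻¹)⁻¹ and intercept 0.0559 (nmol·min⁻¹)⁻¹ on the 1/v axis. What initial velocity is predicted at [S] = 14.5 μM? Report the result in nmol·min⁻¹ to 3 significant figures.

9.04 nmol·min⁻¹

The y-intercept is 1/Vmax, so Vmax = 1/0.0559 = 17.9 nmol·min⁻¹.
The slope is Km/Vmax, so Km = 0.793 × 17.9 = 14.2 μM.
Then v = 17.9 × 14.5/(14.2 + 14.5) = 9.04 nmol·min⁻¹.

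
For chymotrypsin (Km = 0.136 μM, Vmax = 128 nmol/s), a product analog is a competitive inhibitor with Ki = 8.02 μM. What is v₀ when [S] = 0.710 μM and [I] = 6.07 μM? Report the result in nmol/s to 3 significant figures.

95.8 nmol/s

α = 1 + [I]/Ki = 1 + 6.07/8.02 = 1.757.
For a competitive inhibitor, Vmax is unchanged and the apparent Km becomes α·Km: Km,app = 0.239 μM, Vmax,app = 128 nmol/s.
v = Vmax,app·[S]/(Km,app + [S]) = 128 × 0.710/(0.239 + 0.710) = 95.8 nmol/s.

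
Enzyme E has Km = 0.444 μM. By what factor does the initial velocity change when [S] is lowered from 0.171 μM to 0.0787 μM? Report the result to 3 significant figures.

0.542

Since Vmax cancels, v₂/v₁ = [S]₂(Km+[S]₁) / [S]₁(Km+[S]₂).
= 0.0787×(0.444+0.171) / (0.171×(0.444+0.0787)) = 0.04840/0.08938 = 0.542.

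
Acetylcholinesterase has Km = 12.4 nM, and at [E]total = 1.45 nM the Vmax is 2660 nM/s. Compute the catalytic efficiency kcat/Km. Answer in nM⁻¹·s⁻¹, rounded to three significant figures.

148 nM⁻¹·s⁻¹

kcat = Vmax/[E]total = 2660/1.45 = 1830 s⁻¹.
kcat/Km = 1830/12.4 = 148 nM⁻¹·s⁻¹.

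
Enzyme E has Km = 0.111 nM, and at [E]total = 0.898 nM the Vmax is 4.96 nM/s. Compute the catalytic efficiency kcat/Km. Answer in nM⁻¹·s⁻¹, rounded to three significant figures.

49.8 nM⁻¹·s⁻¹

kcat = Vmax/[E]total = 4.96/0.898 = 5.52 s⁻¹.
kcat/Km = 5.52/0.111 = 49.8 nM⁻¹·s⁻¹.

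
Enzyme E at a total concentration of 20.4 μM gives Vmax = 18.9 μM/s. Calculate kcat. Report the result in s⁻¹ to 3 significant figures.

kcat = Vmax/[E]total = 18.9 μM/s / 20.4 μM = 0.926 s⁻¹.

0.926 s⁻¹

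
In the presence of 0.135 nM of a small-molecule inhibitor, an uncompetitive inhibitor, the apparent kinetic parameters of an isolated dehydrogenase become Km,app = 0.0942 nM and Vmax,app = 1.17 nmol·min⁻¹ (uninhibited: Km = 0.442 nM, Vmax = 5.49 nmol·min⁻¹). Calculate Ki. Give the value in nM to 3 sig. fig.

Uncompetitive: Vmax,app = Vmax/α (and Km,app = Km/α) with α = 1 + [I]/Ki.
α = Vmax/Vmax,app = 5.49/1.17 = 4.692.
Since α = 1 + [I]/Ki, [I]/Ki = 4.692 − 1 = 3.692 and Ki = 0.135/3.692 = 0.0366 nM.

0.0366 nM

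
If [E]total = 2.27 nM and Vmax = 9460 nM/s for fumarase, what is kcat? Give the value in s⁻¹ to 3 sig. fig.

4170 s⁻¹

kcat = Vmax/[E]total = 9460 nM/s / 2.27 nM = 4170 s⁻¹.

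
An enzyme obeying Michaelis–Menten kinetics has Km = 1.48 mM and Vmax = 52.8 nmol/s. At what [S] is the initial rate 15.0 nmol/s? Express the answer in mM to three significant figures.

The required fractional saturation is v/Vmax = 15.0/52.8 = 0.2841.
Then [S]/(Km+[S]) = 0.2841 ⇒ [S] = 1.48 × 0.2841/(1 − 0.2841) = 0.587 mM.

0.587 mM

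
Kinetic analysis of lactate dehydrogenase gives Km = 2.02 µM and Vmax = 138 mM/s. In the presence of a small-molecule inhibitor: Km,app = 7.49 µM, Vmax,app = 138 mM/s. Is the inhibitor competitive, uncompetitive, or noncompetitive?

Km increases (2.02 → 7.49 µM) while Vmax is unchanged — the hallmark of competitive inhibition.

competitive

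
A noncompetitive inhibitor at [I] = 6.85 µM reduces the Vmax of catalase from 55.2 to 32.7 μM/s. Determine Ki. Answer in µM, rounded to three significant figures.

Noncompetitive: Vmax,app = Vmax/α with α = 1 + [I]/Ki.
α = Vmax/Vmax,app = 55.2/32.7 = 1.688.
Since α = 1 + [I]/Ki, [I]/Ki = 1.688 − 1 = 0.6881 and Ki = 6.85/0.6881 = 9.96 µM.

9.96 µM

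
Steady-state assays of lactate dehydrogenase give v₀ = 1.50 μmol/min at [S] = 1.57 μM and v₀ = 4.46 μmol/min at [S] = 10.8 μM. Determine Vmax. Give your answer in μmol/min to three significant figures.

6.71 μmol/min

In reciprocal form, 1/v = (Km/Vmax)·(1/[S]) + 1/Vmax. The two points give (1/[S], 1/v) = (0.6369, 0.6667) and (0.09259, 0.2242).
Slope = (0.6667 − 0.2242)/(0.6369 − 0.09259) = 0.8128; intercept = 0.6667 − 0.8128×0.6369 = 0.1490.
Vmax = 1/intercept = 6.71 μmol/min; Km = slope × Vmax = 0.8128 × 6.71 = 5.46 μM.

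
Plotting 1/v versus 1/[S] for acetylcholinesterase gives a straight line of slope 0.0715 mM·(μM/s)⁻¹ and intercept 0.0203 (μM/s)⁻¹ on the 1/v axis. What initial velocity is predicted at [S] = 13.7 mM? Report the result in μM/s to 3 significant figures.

The y-intercept is 1/Vmax, so Vmax = 1/0.0203 = 49.3 μM/s.
The slope is Km/Vmax, so Km = 0.0715 × 49.3 = 3.52 mM.
Then v = 49.3 × 13.7/(3.52 + 13.7) = 39.2 μM/s.

39.2 μM/s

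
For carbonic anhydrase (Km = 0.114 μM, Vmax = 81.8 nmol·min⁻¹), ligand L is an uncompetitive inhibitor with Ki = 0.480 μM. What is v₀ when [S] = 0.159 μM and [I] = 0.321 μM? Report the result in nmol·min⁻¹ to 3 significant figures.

34.3 nmol·min⁻¹

With α = 1 + [I]/Ki = 1 + 0.321/0.480 = 1.669, the uncompetitive rate law is v = (Vmax/α)·[S] / (Km/α + [S]).
v = (81.8/1.669)×0.159 / (0.114/1.669 + 0.159) = 7.794/0.2273 = 34.3 nmol·min⁻¹.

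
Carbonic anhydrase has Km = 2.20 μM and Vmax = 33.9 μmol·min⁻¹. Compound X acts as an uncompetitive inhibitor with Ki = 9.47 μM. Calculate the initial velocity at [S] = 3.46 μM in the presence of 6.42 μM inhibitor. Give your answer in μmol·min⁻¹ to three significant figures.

With α = 1 + [I]/Ki = 1 + 6.42/9.47 = 1.678, the uncompetitive rate law is v = (Vmax/α)·[S] / (Km/α + [S]).
v = (33.9/1.678)×3.46 / (2.20/1.678 + 3.46) = 69.90/4.771 = 14.7 μmol·min⁻¹.

14.7 μmol·min⁻¹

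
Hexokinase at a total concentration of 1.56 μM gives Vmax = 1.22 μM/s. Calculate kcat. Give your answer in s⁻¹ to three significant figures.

kcat = Vmax/[E]total = 1.22 μM/s / 1.56 μM = 0.782 s⁻¹.

0.782 s⁻¹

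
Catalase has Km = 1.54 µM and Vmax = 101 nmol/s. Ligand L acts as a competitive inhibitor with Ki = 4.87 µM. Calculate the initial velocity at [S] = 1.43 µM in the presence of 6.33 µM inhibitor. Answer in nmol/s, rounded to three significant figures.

29.1 nmol/s

With α = 1 + [I]/Ki = 1 + 6.33/4.87 = 2.300, the competitive rate law is v = Vmax[S] / (αKm + [S]).
v = 101×1.43 / (2.300×1.54 + 1.43) = 144.4/4.972 = 29.1 nmol/s.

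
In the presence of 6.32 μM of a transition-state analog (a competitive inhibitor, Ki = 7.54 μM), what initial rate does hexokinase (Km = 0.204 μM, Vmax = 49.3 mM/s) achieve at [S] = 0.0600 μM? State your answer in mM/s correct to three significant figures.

α = 1 + [I]/Ki = 1 + 6.32/7.54 = 1.838.
For a competitive inhibitor, Vmax is unchanged and the apparent Km becomes α·Km: Km,app = 0.375 μM, Vmax,app = 49.3 mM/s.
v = Vmax,app·[S]/(Km,app + [S]) = 49.3 × 0.0600/(0.375 + 0.0600) = 6.80 mM/s.

6.80 mM/s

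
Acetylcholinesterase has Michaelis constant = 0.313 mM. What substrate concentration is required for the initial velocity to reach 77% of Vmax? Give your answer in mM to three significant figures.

1.05 mM

v/Vmax = [S]/(Km+[S]) = 0.77, so [S] = Km·0.77/(1 − 0.77) = 0.313 × 3.348.
[S] = 1.05 mM.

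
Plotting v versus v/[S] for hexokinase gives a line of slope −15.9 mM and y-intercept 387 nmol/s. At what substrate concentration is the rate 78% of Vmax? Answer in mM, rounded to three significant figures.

The Eadie–Hofstee slope gives Km = 15.9 mM (slope = −Km).
v/Vmax = [S]/(Km+[S]) = 0.78 ⇒ [S] = Km·0.78/(1−0.78) = 15.9 × 3.545 = 56.4 mM.

56.4 mM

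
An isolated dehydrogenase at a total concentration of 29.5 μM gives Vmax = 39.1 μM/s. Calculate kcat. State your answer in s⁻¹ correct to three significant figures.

1.33 s⁻¹

kcat = Vmax/[E]total = 39.1 μM/s / 29.5 μM = 1.33 s⁻¹.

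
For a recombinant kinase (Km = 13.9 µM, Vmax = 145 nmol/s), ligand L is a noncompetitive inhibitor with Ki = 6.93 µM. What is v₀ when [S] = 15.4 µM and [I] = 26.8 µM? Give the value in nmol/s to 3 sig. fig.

α = 1 + [I]/Ki = 1 + 26.8/6.93 = 4.867.
For a noncompetitive inhibitor, Vmax is reduced to Vmax/α while Km is unchanged: Km,app = 13.9 µM, Vmax,app = 29.8 nmol/s.
v = Vmax,app·[S]/(Km,app + [S]) = 29.8 × 15.4/(13.9 + 15.4) = 15.7 nmol/s.

15.7 nmol/s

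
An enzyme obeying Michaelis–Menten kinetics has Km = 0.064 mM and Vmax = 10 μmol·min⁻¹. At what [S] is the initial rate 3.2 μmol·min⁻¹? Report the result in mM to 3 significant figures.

0.0301 mM

The required fractional saturation is v/Vmax = 3.2/10 = 0.3200.
Then [S]/(Km+[S]) = 0.3200 ⇒ [S] = 0.064 × 0.3200/(1 − 0.3200) = 0.0301 mM.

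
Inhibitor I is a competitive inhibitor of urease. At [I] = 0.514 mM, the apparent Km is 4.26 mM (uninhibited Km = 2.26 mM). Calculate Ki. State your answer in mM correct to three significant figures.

Competitive: Km,app = α·Km with α = 1 + [I]/Ki.
α = Km,app/Km = 4.26/2.26 = 1.885.
Since α = 1 + [I]/Ki, [I]/Ki = 1.885 − 1 = 0.8850 and Ki = 0.514/0.8850 = 0.581 mM.

0.581 mM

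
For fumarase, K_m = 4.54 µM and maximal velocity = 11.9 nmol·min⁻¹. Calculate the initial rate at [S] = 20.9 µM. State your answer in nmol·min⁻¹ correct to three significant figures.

[S]/(Km+[S]) = 20.9/25.44 = 0.8215, the fractional saturation.
v = 0.8215 × Vmax = 0.8215 × 11.9 = 9.78 nmol·min⁻¹.

9.78 nmol·min⁻¹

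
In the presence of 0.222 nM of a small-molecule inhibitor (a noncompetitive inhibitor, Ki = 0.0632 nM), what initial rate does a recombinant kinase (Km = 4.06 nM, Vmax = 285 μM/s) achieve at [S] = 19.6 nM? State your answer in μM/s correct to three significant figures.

52.3 μM/s

α = 1 + [I]/Ki = 1 + 0.222/0.0632 = 4.513.
For a noncompetitive inhibitor, Vmax is reduced to Vmax/α while Km is unchanged: Km,app = 4.06 nM, Vmax,app = 63.2 μM/s.
v = Vmax,app·[S]/(Km,app + [S]) = 63.2 × 19.6/(4.06 + 19.6) = 52.3 μM/s.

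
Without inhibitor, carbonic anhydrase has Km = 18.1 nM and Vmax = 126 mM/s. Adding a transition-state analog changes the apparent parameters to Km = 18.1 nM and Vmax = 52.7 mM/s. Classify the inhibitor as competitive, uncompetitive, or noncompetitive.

Vmax decreases (126 → 52.7 mM/s) while Km is unchanged — pure noncompetitive inhibition.

noncompetitive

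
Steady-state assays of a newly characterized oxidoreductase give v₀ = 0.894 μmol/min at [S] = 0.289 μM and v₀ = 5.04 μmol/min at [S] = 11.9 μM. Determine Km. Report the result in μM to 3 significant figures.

In reciprocal form, 1/v = (Km/Vmax)·(1/[S]) + 1/Vmax. The two points give (1/[S], 1/v) = (3.460, 1.119) and (0.08403, 0.1984).
Slope = (1.119 − 0.1984)/(3.460 − 0.08403) = 0.2725; intercept = 1.119 − 0.2725×3.460 = 0.1755.
Vmax = 1/intercept = 5.70 μmol/min; Km = slope × Vmax = 0.2725 × 5.70 = 1.55 μM.

1.55 μM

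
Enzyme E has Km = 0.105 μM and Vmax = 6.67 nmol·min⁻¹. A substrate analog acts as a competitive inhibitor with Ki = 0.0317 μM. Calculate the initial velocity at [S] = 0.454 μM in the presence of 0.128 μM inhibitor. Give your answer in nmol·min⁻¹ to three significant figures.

α = 1 + [I]/Ki = 1 + 0.128/0.0317 = 5.038.
For a competitive inhibitor, Vmax is unchanged and the apparent Km becomes α·Km: Km,app = 0.529 μM, Vmax,app = 6.67 nmol·min⁻¹.
v = Vmax,app·[S]/(Km,app + [S]) = 6.67 × 0.454/(0.529 + 0.454) = 3.08 nmol·min⁻¹.

3.08 nmol·min⁻¹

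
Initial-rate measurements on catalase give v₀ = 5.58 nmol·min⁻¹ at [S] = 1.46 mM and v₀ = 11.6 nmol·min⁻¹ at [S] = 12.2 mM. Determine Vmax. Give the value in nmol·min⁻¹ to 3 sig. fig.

13.6 nmol·min⁻¹

In reciprocal form, 1/v = (Km/Vmax)·(1/[S]) + 1/Vmax. The two points give (1/[S], 1/v) = (0.6849, 0.1792) and (0.08197, 0.08621).
Slope = (0.1792 − 0.08621)/(0.6849 − 0.08197) = 0.1542; intercept = 0.1792 − 0.1542×0.6849 = 0.07356.
Vmax = 1/intercept = 13.6 nmol·min⁻¹; Km = slope × Vmax = 0.1542 × 13.6 = 2.10 mM.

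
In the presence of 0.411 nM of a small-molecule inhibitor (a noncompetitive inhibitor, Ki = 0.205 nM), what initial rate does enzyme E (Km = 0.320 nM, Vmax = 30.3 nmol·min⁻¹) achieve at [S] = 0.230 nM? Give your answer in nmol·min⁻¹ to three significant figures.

4.22 nmol·min⁻¹

α = 1 + [I]/Ki = 1 + 0.411/0.205 = 3.005.
For a noncompetitive inhibitor, Vmax is reduced to Vmax/α while Km is unchanged: Km,app = 0.320 nM, Vmax,app = 10.1 nmol·min⁻¹.
v = Vmax,app·[S]/(Km,app + [S]) = 10.1 × 0.230/(0.320 + 0.230) = 4.22 nmol·min⁻¹.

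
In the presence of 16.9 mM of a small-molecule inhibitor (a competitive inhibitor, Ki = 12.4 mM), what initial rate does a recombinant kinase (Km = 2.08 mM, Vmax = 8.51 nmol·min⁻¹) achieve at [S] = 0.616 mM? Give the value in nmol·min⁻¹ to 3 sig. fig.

0.948 nmol·min⁻¹

With α = 1 + [I]/Ki = 1 + 16.9/12.4 = 2.363, the competitive rate law is v = Vmax[S] / (αKm + [S]).
v = 8.51×0.616 / (2.363×2.08 + 0.616) = 5.242/5.531 = 0.948 nmol·min⁻¹.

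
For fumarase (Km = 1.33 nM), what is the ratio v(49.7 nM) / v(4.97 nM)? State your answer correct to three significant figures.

1.23

The fractional saturations are [S]/(Km+[S]) = 4.97/6.300 = 0.7889 and 49.7/51.03 = 0.9739.
v₂/v₁ is just their ratio: 0.9739/0.7889 = 1.23.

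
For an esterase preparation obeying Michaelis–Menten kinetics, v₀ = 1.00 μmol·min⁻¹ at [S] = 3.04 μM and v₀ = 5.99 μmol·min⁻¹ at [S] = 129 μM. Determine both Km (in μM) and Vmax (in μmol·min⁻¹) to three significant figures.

From v = Vmax[S]/(Km+[S]), each point gives Vmax = v(Km+[S])/[S].
Equating: 1.00(Km+3.04)/3.04 = 5.99(Km+129)/129.
0.3289·Km + 1.00 = 0.04643·Km + 5.99, so (0.3289 − 0.04643)·Km = 5.99 − 1.00.
Km = 4.990/0.2825 = 17.7 μM; then Vmax = 1.00(17.7+3.04)/3.04 = 6.81 μmol·min⁻¹.

Km = 17.7 μM; Vmax = 6.81 μmol·min⁻¹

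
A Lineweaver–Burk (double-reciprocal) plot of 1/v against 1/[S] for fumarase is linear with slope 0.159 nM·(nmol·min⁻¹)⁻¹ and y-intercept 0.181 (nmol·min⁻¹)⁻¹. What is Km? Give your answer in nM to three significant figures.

y-intercept = 1/Vmax ⇒ Vmax = 5.52 nmol·min⁻¹; slope = Km/Vmax ⇒ Km = slope × Vmax.
Km = 0.159 × 5.52 = 0.878 nM.

0.878 nM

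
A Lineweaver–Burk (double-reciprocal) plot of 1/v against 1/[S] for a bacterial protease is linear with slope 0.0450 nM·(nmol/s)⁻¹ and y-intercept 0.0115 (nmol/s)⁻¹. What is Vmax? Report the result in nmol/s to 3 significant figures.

87.0 nmol/s

The y-intercept of a Lineweaver–Burk plot equals 1/Vmax, so Vmax = 1/0.0115 = 87.0 nmol/s.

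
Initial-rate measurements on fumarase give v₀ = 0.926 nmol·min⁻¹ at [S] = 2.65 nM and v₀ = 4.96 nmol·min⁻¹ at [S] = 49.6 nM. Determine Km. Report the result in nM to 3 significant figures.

In reciprocal form, 1/v = (Km/Vmax)·(1/[S]) + 1/Vmax. The two points give (1/[S], 1/v) = (0.3774, 1.080) and (0.02016, 0.2016).
Slope = (1.080 − 0.2016)/(0.3774 − 0.02016) = 2.459; intercept = 1.080 − 2.459×0.3774 = 0.1520.
Vmax = 1/intercept = 6.58 nmol·min⁻¹; Km = slope × Vmax = 2.459 × 6.58 = 16.2 nM.

16.2 nM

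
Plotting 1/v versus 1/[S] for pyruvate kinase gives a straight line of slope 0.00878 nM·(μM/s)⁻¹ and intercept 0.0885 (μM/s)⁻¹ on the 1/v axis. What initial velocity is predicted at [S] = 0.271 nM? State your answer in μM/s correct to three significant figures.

The y-intercept is 1/Vmax, so Vmax = 1/0.0885 = 11.3 μM/s.
The slope is Km/Vmax, so Km = 0.00878 × 11.3 = 0.0992 nM.
Then v = 11.3 × 0.271/(0.0992 + 0.271) = 8.27 μM/s.

8.27 μM/s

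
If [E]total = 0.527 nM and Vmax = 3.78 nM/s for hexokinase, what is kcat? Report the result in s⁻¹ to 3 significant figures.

7.17 s⁻¹

kcat = Vmax/[E]total = 3.78 nM/s / 0.527 nM = 7.17 s⁻¹.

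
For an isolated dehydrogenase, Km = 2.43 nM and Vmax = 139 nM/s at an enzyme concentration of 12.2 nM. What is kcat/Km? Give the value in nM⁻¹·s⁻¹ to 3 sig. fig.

kcat = Vmax/[E]total = 139/12.2 = 11.4 s⁻¹.
kcat/Km = 11.4/2.43 = 4.69 nM⁻¹·s⁻¹.

4.69 nM⁻¹·s⁻¹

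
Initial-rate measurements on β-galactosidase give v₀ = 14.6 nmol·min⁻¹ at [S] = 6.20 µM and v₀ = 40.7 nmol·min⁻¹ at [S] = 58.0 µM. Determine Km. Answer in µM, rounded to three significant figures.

15.8 µM

In reciprocal form, 1/v = (Km/Vmax)·(1/[S]) + 1/Vmax. The two points give (1/[S], 1/v) = (0.1613, 0.06849) and (0.01724, 0.02457).
Slope = (0.06849 − 0.02457)/(0.1613 − 0.01724) = 0.3049; intercept = 0.06849 − 0.3049×0.1613 = 0.01931.
Vmax = 1/intercept = 51.8 nmol·min⁻¹; Km = slope × Vmax = 0.3049 × 51.8 = 15.8 µM.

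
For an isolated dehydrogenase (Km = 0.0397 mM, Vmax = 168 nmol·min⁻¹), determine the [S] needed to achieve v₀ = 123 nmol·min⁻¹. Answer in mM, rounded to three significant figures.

0.109 mM

The required fractional saturation is v/Vmax = 123/168 = 0.7321.
Then [S]/(Km+[S]) = 0.7321 ⇒ [S] = 0.0397 × 0.7321/(1 − 0.7321) = 0.109 mM.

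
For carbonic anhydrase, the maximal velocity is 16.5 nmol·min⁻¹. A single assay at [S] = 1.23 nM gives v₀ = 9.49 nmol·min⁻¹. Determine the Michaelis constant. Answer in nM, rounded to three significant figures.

From v = Vmax[S]/(Km+[S]), Km = [S](Vmax − v)/v.
Km = 1.23 × (16.5 − 9.49) / 9.49 = 8.622/9.49 = 0.909 nM.

0.909 nM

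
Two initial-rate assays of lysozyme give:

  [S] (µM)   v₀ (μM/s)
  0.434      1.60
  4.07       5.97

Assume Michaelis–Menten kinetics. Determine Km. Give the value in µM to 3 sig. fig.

1.97 µM

From v = Vmax[S]/(Km+[S]), each point gives Vmax = v(Km+[S])/[S].
Equating: 1.60(Km+0.434)/0.434 = 5.97(Km+4.07)/4.07.
3.687·Km + 1.60 = 1.467·Km + 5.97, so (3.687 − 1.467)·Km = 5.97 − 1.60.
Km = 4.370/2.220 = 1.97 µM; then Vmax = 1.60(1.97+0.434)/0.434 = 8.86 μM/s.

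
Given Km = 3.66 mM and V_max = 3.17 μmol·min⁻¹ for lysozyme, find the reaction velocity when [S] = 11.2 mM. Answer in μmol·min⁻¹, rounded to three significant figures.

2.39 μmol·min⁻¹

v = Vmax·[S]/(Km + [S]) = 3.17 × 11.2 / (3.66 + 11.2)
  = 35.50 / 14.86 = 2.39 μmol·min⁻¹.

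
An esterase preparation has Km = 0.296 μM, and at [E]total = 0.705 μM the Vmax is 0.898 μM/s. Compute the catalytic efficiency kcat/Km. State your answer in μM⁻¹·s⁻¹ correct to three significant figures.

kcat = Vmax/[E]total = 0.898/0.705 = 1.27 s⁻¹.
kcat/Km = 1.27/0.296 = 4.30 μM⁻¹·s⁻¹.

4.30 μM⁻¹·s⁻¹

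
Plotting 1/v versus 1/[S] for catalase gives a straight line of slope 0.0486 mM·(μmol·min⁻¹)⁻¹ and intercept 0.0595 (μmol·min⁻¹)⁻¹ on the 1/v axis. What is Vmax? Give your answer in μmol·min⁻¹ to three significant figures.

The y-intercept of a Lineweaver–Burk plot equals 1/Vmax, so Vmax = 1/0.0595 = 16.8 μmol·min⁻¹.

16.8 μmol·min⁻¹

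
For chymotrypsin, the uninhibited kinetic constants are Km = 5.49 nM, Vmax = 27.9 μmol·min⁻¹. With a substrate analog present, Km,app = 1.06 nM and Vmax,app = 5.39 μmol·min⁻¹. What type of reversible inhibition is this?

Both Km and Vmax decrease by the same factor (~5.18-fold) — characteristic of uncompetitive inhibition.

uncompetitive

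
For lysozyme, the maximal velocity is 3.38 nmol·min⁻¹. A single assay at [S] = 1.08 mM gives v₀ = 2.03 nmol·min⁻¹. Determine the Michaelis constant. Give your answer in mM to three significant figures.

0.718 mM

From v = Vmax[S]/(Km+[S]), Km = [S](Vmax − v)/v.
Km = 1.08 × (3.38 − 2.03) / 2.03 = 1.458/2.03 = 0.718 mM.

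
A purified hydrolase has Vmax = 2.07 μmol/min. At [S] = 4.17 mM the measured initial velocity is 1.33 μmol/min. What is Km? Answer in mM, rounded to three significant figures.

2.32 mM

From v = Vmax[S]/(Km+[S]), Km = [S](Vmax − v)/v.
Km = 4.17 × (2.07 − 1.33) / 1.33 = 3.086/1.33 = 2.32 mM.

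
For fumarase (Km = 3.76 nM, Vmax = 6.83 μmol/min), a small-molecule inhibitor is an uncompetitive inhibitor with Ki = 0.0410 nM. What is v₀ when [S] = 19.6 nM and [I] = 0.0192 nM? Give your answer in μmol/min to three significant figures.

With α = 1 + [I]/Ki = 1 + 0.0192/0.0410 = 1.468, the uncompetitive rate law is v = (Vmax/α)·[S] / (Km/α + [S]).
v = (6.83/1.468)×19.6 / (3.76/1.468 + 19.6) = 91.17/22.16 = 4.11 μmol/min.

4.11 μmol/min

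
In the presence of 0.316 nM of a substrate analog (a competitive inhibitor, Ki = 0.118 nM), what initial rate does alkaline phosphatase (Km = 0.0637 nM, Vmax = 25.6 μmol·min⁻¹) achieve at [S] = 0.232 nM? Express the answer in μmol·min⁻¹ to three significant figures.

12.7 μmol·min⁻¹

α = 1 + [I]/Ki = 1 + 0.316/0.118 = 3.678.
For a competitive inhibitor, Vmax is unchanged and the apparent Km becomes α·Km: Km,app = 0.234 nM, Vmax,app = 25.6 μmol·min⁻¹.
v = Vmax,app·[S]/(Km,app + [S]) = 25.6 × 0.232/(0.234 + 0.232) = 12.7 μmol·min⁻¹.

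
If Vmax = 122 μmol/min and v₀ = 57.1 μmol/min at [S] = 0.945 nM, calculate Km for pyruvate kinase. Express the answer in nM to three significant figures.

1.07 nM

From v = Vmax[S]/(Km+[S]), Km = [S](Vmax − v)/v.
Km = 0.945 × (122 − 57.1) / 57.1 = 61.33/57.1 = 1.07 nM.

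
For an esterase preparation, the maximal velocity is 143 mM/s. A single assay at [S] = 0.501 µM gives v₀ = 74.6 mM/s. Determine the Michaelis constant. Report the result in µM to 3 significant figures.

From v = Vmax[S]/(Km+[S]), Km = [S](Vmax − v)/v.
Km = 0.501 × (143 − 74.6) / 74.6 = 34.27/74.6 = 0.459 µM.

0.459 µM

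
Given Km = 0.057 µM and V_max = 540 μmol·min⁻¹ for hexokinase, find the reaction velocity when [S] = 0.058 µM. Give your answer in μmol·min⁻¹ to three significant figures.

[S]/(Km+[S]) = 0.058/0.1150 = 0.5043, the fractional saturation.
v = 0.5043 × Vmax = 0.5043 × 540 = 272 μmol·min⁻¹.

272 μmol·min⁻¹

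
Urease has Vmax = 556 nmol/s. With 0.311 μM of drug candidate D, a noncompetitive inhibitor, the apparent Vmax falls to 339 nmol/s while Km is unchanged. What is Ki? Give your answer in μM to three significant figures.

Noncompetitive: Vmax,app = Vmax/α with α = 1 + [I]/Ki.
α = Vmax/Vmax,app = 556/339 = 1.640.
Since α = 1 + [I]/Ki, [I]/Ki = 1.640 − 1 = 0.6401 and Ki = 0.311/0.6401 = 0.486 μM.

0.486 μM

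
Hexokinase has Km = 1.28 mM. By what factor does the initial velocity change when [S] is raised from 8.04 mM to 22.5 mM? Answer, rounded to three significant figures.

The fractional saturations are [S]/(Km+[S]) = 8.04/9.320 = 0.8627 and 22.5/23.78 = 0.9462.
v₂/v₁ is just their ratio: 0.9462/0.8627 = 1.10.

1.10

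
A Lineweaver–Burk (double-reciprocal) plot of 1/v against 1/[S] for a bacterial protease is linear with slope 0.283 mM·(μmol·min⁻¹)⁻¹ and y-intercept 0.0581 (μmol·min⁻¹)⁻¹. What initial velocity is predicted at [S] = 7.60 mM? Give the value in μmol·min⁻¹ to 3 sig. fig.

10.5 μmol·min⁻¹

The y-intercept is 1/Vmax, so Vmax = 1/0.0581 = 17.2 μmol·min⁻¹.
The slope is Km/Vmax, so Km = 0.283 × 17.2 = 4.87 mM.
Then v = 17.2 × 7.60/(4.87 + 7.60) = 10.5 μmol·min⁻¹.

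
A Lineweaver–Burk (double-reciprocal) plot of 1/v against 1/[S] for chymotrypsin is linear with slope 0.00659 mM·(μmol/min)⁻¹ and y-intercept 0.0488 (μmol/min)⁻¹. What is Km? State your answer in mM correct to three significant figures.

y-intercept = 1/Vmax ⇒ Vmax = 20.5 μmol/min; slope = Km/Vmax ⇒ Km = slope × Vmax.
Km = 0.00659 × 20.5 = 0.135 mM.

0.135 mM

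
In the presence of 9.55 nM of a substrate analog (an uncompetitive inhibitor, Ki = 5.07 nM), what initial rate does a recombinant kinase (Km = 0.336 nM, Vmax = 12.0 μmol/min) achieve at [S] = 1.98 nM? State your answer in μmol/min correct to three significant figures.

3.93 μmol/min

α = 1 + [I]/Ki = 1 + 9.55/5.07 = 2.884.
For an uncompetitive inhibitor, both parameters are divided by α, giving Vmax/α and Km/α: Km,app = 0.117 nM, Vmax,app = 4.16 μmol/min.
v = Vmax,app·[S]/(Km,app + [S]) = 4.16 × 1.98/(0.117 + 1.98) = 3.93 μmol/min.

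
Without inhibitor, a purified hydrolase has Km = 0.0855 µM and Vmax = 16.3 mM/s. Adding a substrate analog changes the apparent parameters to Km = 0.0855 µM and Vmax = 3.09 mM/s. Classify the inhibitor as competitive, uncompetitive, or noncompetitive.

noncompetitive

Vmax decreases (16.3 → 3.09 mM/s) while Km is unchanged — pure noncompetitive inhibition.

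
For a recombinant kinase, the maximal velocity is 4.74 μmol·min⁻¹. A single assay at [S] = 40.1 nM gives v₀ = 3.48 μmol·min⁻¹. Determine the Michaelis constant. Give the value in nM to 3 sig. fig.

14.5 nM

From v = Vmax[S]/(Km+[S]), Km = [S](Vmax − v)/v.
Km = 40.1 × (4.74 − 3.48) / 3.48 = 50.53/3.48 = 14.5 nM.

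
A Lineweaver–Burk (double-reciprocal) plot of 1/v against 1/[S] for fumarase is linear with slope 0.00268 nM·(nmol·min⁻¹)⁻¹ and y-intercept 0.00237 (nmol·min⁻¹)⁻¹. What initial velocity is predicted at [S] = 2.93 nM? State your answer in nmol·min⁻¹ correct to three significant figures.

304 nmol·min⁻¹

The y-intercept is 1/Vmax, so Vmax = 1/0.00237 = 422 nmol·min⁻¹.
The slope is Km/Vmax, so Km = 0.00268 × 422 = 1.13 nM.
Then v = 422 × 2.93/(1.13 + 2.93) = 304 nmol·min⁻¹.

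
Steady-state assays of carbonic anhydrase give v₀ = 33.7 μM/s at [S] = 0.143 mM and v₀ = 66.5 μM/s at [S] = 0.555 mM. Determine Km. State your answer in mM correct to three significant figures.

In reciprocal form, 1/v = (Km/Vmax)·(1/[S]) + 1/Vmax. The two points give (1/[S], 1/v) = (6.993, 0.02967) and (1.802, 0.01504).
Slope = (0.02967 − 0.01504)/(6.993 − 1.802) = 0.002819; intercept = 0.02967 − 0.002819×6.993 = 0.009958.
Vmax = 1/intercept = 100 μM/s; Km = slope × Vmax = 0.002819 × 100 = 0.283 mM.

0.283 mM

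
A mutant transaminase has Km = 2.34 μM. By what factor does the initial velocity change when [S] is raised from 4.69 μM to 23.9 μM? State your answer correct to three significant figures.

1.37

The fractional saturations are [S]/(Km+[S]) = 4.69/7.030 = 0.6671 and 23.9/26.24 = 0.9108.
v₂/v₁ is just their ratio: 0.9108/0.6671 = 1.37.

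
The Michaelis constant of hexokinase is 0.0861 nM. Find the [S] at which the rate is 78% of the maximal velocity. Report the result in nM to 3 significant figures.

v/Vmax = [S]/(Km+[S]) = 0.78, so [S] = Km·0.78/(1 − 0.78) = 0.0861 × 3.545.
[S] = 0.305 nM.

0.305 nM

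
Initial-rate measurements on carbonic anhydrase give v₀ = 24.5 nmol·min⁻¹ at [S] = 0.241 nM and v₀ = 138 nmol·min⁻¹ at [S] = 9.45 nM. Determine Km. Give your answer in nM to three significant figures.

From v = Vmax[S]/(Km+[S]), each point gives Vmax = v(Km+[S])/[S].
Equating: 24.5(Km+0.241)/0.241 = 138(Km+9.45)/9.45.
101.7·Km + 24.5 = 14.60·Km + 138, so (101.7 − 14.60)·Km = 138 − 24.5.
Km = 113.5/87.06 = 1.30 nM; then Vmax = 24.5(1.30+0.241)/0.241 = 157 nmol·min⁻¹.

1.30 nM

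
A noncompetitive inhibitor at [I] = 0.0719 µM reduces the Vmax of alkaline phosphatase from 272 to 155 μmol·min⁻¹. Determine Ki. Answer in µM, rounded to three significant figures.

0.0953 µM

Noncompetitive: Vmax,app = Vmax/α with α = 1 + [I]/Ki.
α = Vmax/Vmax,app = 272/155 = 1.755.
Since α = 1 + [I]/Ki, [I]/Ki = 1.755 − 1 = 0.7548 and Ki = 0.0719/0.7548 = 0.0953 µM.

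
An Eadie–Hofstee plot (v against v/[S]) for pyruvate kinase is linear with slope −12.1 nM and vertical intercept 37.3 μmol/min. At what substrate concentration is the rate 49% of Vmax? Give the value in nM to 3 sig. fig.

11.6 nM

The Eadie–Hofstee slope gives Km = 12.1 nM (slope = −Km).
v/Vmax = [S]/(Km+[S]) = 0.49 ⇒ [S] = Km·0.49/(1−0.49) = 12.1 × 0.9608 = 11.6 nM.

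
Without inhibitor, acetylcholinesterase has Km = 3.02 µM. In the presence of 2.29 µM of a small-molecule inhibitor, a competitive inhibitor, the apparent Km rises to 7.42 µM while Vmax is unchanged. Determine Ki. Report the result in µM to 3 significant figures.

1.57 µM

Competitive: Km,app = α·Km with α = 1 + [I]/Ki.
α = Km,app/Km = 7.42/3.02 = 2.457.
Since α = 1 + [I]/Ki, [I]/Ki = 2.457 − 1 = 1.457 and Ki = 2.29/1.457 = 1.57 µM.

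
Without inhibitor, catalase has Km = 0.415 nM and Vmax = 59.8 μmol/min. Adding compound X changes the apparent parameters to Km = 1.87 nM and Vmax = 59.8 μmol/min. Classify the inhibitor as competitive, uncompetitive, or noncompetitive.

competitive

Km increases (0.415 → 1.87 nM) while Vmax is unchanged — the hallmark of competitive inhibition.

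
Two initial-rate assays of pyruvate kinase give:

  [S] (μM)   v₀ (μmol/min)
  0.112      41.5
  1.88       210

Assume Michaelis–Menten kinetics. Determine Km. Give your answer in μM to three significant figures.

In reciprocal form, 1/v = (Km/Vmax)·(1/[S]) + 1/Vmax. The two points give (1/[S], 1/v) = (8.929, 0.02410) and (0.5319, 0.004762).
Slope = (0.02410 − 0.004762)/(8.929 − 0.5319) = 0.002303; intercept = 0.02410 − 0.002303×8.929 = 0.003537.
Vmax = 1/intercept = 283 μmol/min; Km = slope × Vmax = 0.002303 × 283 = 0.651 μM.

0.651 μM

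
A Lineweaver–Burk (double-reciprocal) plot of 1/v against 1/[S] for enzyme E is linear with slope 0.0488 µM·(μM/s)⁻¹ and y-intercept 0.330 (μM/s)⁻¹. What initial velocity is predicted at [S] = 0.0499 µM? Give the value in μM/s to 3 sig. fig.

0.765 μM/s

The y-intercept is 1/Vmax, so Vmax = 1/0.330 = 3.03 μM/s.
The slope is Km/Vmax, so Km = 0.0488 × 3.03 = 0.148 µM.
Then v = 3.03 × 0.0499/(0.148 + 0.0499) = 0.765 μM/s.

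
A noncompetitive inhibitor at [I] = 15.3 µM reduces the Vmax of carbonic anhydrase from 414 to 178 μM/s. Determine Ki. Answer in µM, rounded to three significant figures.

Noncompetitive: Vmax,app = Vmax/α with α = 1 + [I]/Ki.
α = Vmax/Vmax,app = 414/178 = 2.326.
Since α = 1 + [I]/Ki, [I]/Ki = 2.326 − 1 = 1.326 and Ki = 15.3/1.326 = 11.5 µM.

11.5 µM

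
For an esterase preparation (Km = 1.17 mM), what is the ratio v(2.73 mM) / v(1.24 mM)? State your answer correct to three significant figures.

Since Vmax cancels, v₂/v₁ = [S]₂(Km+[S]₁) / [S]₁(Km+[S]₂).
= 2.73×(1.17+1.24) / (1.24×(1.17+2.73)) = 6.579/4.836 = 1.36.

1.36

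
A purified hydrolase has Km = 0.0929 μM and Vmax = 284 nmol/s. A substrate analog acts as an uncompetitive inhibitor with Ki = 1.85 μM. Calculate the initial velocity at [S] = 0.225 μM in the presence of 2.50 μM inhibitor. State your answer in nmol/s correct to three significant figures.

103 nmol/s

α = 1 + [I]/Ki = 1 + 2.50/1.85 = 2.351.
For an uncompetitive inhibitor, both parameters are divided by α, giving Vmax/α and Km/α: Km,app = 0.0395 μM, Vmax,app = 121 nmol/s.
v = Vmax,app·[S]/(Km,app + [S]) = 121 × 0.225/(0.0395 + 0.225) = 103 nmol/s.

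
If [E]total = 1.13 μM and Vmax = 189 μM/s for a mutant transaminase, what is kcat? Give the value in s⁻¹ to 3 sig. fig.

kcat = Vmax/[E]total = 189 μM/s / 1.13 μM = 167 s⁻¹.

167 s⁻¹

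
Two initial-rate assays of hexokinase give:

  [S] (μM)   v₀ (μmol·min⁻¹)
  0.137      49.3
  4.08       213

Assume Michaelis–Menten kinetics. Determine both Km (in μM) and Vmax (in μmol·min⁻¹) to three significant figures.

Km = 0.532 μM; Vmax = 241 μmol·min⁻¹

From v = Vmax[S]/(Km+[S]), each point gives Vmax = v(Km+[S])/[S].
Equating: 49.3(Km+0.137)/0.137 = 213(Km+4.08)/4.08.
359.9·Km + 49.3 = 52.21·Km + 213, so (359.9 − 52.21)·Km = 213 − 49.3.
Km = 163.7/307.6 = 0.532 μM; then Vmax = 49.3(0.532+0.137)/0.137 = 241 μmol·min⁻¹.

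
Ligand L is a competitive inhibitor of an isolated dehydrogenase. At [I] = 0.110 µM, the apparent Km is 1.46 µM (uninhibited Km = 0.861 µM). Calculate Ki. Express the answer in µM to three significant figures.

Competitive: Km,app = α·Km with α = 1 + [I]/Ki.
α = Km,app/Km = 1.46/0.861 = 1.696.
Since α = 1 + [I]/Ki, [I]/Ki = 1.696 − 1 = 0.6957 and Ki = 0.110/0.6957 = 0.158 µM.

0.158 µM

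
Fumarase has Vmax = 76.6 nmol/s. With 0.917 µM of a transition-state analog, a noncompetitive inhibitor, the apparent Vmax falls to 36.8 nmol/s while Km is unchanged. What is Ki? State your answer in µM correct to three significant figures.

0.848 µM

Noncompetitive: Vmax,app = Vmax/α with α = 1 + [I]/Ki.
α = Vmax/Vmax,app = 76.6/36.8 = 2.082.
Ki = [I]/(α − 1) = 0.917/1.082 = 0.848 µM.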